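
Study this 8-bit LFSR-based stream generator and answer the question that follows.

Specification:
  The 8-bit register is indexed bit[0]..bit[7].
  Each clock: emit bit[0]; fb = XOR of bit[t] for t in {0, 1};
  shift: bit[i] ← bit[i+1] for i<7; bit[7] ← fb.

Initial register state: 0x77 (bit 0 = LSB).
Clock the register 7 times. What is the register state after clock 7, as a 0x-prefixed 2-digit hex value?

reg_0 = 0x77
clock 1: out=1, reg = 0x3B
clock 2: out=1, reg = 0x1D
clock 3: out=1, reg = 0x8E
clock 4: out=0, reg = 0xC7
clock 5: out=1, reg = 0x63
clock 6: out=1, reg = 0x31
clock 7: out=1, reg = 0x98

0x98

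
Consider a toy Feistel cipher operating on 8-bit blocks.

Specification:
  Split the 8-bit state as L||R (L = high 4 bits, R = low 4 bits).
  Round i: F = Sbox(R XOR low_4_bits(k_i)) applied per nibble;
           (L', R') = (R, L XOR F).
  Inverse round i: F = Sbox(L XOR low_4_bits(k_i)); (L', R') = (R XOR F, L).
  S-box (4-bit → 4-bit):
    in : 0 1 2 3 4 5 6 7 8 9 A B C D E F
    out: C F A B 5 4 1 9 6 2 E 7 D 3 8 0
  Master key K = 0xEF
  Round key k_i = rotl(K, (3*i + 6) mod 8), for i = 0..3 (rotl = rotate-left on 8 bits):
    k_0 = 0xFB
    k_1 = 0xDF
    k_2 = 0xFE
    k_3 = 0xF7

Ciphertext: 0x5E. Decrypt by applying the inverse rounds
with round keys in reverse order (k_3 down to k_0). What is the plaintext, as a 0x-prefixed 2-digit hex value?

0x51

s_0 = ciphertext = 0x5E
s_1 = InvRound(s_0, k_3) = 0x45
s_2 = InvRound(s_1, k_2) = 0xB4
s_3 = InvRound(s_2, k_1) = 0x1B
s_4 = InvRound(s_3, k_0) = 0x51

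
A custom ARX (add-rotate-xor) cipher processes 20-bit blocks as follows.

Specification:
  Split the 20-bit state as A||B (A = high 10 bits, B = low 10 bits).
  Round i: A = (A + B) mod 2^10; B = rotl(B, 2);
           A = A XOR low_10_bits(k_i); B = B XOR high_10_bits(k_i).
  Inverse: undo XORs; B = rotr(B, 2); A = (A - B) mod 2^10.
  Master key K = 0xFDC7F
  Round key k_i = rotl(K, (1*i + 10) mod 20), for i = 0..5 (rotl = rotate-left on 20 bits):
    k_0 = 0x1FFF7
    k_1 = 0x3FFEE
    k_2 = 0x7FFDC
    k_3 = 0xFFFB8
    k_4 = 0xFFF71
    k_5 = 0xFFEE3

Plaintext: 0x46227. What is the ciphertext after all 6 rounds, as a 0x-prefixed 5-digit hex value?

0x71FFE

s_0 = plaintext = 0x46227
s_1 = Round(s_0, k_0) = 0x320E1
s_2 = Round(s_1, k_1) = 0x91F7B
s_3 = Round(s_2, k_2) = 0x87810
s_4 = Round(s_3, k_3) = 0x65BBF
s_5 = Round(s_4, k_4) = 0x89100
s_6 = Round(s_5, k_5) = 0x71FFE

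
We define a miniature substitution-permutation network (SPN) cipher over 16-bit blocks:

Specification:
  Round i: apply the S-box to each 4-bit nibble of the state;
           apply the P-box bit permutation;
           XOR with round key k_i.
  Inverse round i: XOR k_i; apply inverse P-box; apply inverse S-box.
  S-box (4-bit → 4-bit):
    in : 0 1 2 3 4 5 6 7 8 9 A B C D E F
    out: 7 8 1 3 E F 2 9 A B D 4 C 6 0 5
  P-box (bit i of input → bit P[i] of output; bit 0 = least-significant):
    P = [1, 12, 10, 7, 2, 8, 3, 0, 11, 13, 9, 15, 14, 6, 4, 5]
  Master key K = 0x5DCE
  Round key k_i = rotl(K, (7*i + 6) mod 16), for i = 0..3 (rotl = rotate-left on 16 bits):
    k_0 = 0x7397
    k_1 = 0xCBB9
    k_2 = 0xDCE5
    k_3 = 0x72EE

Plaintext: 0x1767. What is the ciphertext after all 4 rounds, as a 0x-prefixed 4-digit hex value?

0xA8C5

s_0 = plaintext = 0x1767
s_1 = Round(s_0, k_0) = 0xFA35
s_2 = Round(s_1, k_1) = 0x142F
s_3 = Round(s_2, k_2) = 0x7AC3
s_4 = Round(s_3, k_3) = 0xA8C5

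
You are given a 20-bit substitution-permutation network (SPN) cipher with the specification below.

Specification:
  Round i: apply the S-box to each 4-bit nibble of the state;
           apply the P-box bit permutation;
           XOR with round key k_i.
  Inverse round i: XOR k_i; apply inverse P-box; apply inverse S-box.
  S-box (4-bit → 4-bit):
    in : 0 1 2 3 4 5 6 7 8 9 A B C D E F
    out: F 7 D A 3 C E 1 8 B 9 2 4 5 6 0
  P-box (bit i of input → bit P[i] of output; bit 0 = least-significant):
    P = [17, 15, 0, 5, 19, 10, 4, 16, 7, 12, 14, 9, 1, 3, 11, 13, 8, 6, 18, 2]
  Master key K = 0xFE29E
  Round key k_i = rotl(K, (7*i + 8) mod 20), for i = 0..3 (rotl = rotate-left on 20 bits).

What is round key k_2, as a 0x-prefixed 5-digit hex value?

0xF8A7B

K = 0xFE29E
k_0 = rotl(K, (7*0+8) mod 20) = rotl(K, 8) = 0x29EFE
k_1 = rotl(K, (7*1+8) mod 20) = rotl(K, 15) = 0xF7F14
k_2 = rotl(K, (7*2+8) mod 20) = rotl(K, 2) = 0xF8A7B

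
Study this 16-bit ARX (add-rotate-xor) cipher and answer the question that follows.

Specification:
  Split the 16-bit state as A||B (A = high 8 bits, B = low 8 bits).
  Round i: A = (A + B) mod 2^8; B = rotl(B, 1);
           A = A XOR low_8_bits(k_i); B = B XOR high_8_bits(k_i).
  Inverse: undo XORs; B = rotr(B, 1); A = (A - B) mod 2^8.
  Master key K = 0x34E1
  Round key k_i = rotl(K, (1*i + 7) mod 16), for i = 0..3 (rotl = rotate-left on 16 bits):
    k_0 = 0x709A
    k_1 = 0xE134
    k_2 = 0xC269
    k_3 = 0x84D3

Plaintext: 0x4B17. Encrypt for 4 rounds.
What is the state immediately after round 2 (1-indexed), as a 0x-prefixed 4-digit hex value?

0x625D

s_0 = plaintext = 0x4B17
s_1 = Round(s_0, k_0) = 0xF85E
s_2 = Round(s_1, k_1) = 0x625D
s_3 = Round(s_2, k_2) = 0xD678
s_4 = Round(s_3, k_3) = 0x9D74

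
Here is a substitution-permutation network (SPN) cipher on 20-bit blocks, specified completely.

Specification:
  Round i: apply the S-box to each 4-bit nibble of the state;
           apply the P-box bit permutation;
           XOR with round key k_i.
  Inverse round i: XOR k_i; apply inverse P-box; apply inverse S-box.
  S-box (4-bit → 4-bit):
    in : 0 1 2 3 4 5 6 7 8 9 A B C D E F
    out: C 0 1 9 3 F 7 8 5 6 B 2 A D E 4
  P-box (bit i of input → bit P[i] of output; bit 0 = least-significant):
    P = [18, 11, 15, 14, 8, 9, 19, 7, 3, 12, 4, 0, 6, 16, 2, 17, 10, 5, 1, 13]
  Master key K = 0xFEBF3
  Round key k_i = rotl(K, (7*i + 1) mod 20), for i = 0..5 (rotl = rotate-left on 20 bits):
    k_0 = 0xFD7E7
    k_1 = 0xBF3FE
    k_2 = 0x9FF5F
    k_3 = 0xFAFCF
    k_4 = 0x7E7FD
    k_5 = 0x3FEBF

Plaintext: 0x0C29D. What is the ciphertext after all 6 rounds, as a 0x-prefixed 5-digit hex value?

s_0 = plaintext = 0x0C29D
s_1 = Round(s_0, k_0) = 0x035ED
s_2 = Round(s_1, k_1) = 0x50125
s_3 = Round(s_2, k_2) = 0xF1279
s_4 = Round(s_3, k_3) = 0xF2745
s_5 = Round(s_4, k_4) = 0x32CBE
s_6 = Round(s_5, k_5) = 0x300FE

0x300FE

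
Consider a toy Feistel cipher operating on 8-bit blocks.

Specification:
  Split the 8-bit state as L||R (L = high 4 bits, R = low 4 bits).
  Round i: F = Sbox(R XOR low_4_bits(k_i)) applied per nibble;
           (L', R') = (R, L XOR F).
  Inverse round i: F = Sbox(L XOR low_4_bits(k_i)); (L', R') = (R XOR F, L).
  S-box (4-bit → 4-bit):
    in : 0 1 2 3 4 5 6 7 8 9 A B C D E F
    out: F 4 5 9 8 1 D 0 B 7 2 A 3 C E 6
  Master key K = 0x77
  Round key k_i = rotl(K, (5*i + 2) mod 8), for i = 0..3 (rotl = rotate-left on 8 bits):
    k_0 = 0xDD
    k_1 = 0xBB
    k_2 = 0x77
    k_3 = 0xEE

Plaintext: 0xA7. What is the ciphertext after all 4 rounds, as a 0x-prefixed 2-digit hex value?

0xFA

s_0 = plaintext = 0xA7
s_1 = Round(s_0, k_0) = 0x78
s_2 = Round(s_1, k_1) = 0x8E
s_3 = Round(s_2, k_2) = 0xEF
s_4 = Round(s_3, k_3) = 0xFA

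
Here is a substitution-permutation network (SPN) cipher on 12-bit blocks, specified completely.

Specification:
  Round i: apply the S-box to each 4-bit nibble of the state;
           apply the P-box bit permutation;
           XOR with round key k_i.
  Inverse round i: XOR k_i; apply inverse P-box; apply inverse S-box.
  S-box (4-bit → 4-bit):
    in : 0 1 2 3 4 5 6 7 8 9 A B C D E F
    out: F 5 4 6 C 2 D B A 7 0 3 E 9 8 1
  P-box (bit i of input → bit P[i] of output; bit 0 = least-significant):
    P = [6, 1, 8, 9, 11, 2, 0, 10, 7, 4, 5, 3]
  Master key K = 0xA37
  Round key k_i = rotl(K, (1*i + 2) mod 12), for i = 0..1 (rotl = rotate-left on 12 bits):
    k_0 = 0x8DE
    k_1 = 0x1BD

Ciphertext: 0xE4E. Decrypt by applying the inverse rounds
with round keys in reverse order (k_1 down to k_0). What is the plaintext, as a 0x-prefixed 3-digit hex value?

0x053

s_0 = ciphertext = 0xE4E
s_1 = InvRound(s_0, k_1) = 0x960
s_2 = InvRound(s_1, k_0) = 0x053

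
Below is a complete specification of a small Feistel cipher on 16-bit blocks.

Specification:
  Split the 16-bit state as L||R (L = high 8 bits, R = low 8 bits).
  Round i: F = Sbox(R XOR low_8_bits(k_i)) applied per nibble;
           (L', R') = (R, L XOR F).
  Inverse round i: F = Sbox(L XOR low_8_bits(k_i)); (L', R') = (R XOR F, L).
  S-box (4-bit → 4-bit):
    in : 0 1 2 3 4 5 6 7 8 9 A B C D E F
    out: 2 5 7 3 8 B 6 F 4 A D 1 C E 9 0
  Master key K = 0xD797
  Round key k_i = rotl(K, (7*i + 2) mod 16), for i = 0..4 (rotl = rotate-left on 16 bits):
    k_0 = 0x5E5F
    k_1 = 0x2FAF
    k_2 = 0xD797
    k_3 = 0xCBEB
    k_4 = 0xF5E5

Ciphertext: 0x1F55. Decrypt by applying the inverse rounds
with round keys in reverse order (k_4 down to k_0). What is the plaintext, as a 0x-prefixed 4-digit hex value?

0x62BA

s_0 = ciphertext = 0x1F55
s_1 = InvRound(s_0, k_4) = 0x581F
s_2 = InvRound(s_1, k_3) = 0x0C58
s_3 = InvRound(s_2, k_2) = 0xF90C
s_4 = InvRound(s_3, k_1) = 0xBAF9
s_5 = InvRound(s_4, k_0) = 0x62BA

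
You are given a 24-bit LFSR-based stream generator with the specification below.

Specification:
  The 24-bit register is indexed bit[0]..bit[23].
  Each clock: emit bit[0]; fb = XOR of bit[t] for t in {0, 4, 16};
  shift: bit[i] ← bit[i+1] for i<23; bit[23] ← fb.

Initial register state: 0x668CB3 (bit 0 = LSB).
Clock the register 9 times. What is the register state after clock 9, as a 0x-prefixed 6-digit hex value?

0x0F3346

reg_0 = 0x668CB3
clock 1: out=1, reg = 0x334659
clock 2: out=1, reg = 0x99A32C
clock 3: out=0, reg = 0xCCD196
clock 4: out=0, reg = 0xE668CB
clock 5: out=1, reg = 0xF33465
clock 6: out=1, reg = 0x799A32
clock 7: out=0, reg = 0x3CCD19
clock 8: out=1, reg = 0x1E668C
clock 9: out=0, reg = 0x0F3346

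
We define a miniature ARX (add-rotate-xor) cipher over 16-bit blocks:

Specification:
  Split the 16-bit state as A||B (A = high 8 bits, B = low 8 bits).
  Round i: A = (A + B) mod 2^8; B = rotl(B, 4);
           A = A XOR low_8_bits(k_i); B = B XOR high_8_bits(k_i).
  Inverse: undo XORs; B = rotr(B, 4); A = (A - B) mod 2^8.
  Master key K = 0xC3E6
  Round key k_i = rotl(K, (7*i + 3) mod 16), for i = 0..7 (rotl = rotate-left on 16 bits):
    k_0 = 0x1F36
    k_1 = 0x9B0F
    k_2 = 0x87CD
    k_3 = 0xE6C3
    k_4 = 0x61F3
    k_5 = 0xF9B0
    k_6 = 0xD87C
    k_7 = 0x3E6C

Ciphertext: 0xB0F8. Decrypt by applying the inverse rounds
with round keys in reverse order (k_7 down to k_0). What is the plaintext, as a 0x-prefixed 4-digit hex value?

s_0 = ciphertext = 0xB0F8
s_1 = InvRound(s_0, k_7) = 0x706C
s_2 = InvRound(s_1, k_6) = 0xC14B
s_3 = InvRound(s_2, k_5) = 0x462B
s_4 = InvRound(s_3, k_4) = 0x11A4
s_5 = InvRound(s_4, k_3) = 0xAE24
s_6 = InvRound(s_5, k_2) = 0x293A
s_7 = InvRound(s_6, k_1) = 0x0C1A
s_8 = InvRound(s_7, k_0) = 0xEA50

0xEA50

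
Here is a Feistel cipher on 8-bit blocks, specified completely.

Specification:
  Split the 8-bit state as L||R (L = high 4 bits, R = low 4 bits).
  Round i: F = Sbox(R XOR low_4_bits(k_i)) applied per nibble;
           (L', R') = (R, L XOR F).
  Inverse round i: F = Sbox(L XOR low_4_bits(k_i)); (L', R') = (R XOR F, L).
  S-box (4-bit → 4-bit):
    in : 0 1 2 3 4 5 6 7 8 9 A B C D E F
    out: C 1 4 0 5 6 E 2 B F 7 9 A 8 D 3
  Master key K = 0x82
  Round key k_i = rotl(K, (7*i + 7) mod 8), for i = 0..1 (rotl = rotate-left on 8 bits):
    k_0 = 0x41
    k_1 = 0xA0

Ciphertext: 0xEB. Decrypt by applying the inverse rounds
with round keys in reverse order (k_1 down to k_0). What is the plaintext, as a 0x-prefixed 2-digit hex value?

0xC6

s_0 = ciphertext = 0xEB
s_1 = InvRound(s_0, k_1) = 0x6E
s_2 = InvRound(s_1, k_0) = 0xC6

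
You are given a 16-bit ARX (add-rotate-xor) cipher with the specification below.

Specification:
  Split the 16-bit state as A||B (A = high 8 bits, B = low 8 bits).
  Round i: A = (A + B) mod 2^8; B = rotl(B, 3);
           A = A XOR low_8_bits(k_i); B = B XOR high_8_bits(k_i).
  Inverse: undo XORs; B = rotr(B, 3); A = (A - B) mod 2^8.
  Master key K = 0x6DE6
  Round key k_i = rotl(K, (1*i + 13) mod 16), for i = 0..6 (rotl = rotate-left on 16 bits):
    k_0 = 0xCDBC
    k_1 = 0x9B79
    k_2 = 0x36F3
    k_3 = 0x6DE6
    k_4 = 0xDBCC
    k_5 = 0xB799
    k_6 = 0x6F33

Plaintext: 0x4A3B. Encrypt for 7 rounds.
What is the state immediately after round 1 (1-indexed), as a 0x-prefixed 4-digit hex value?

s_0 = plaintext = 0x4A3B
s_1 = Round(s_0, k_0) = 0x3914
s_2 = Round(s_1, k_1) = 0x343B
s_3 = Round(s_2, k_2) = 0x9CEF
s_4 = Round(s_3, k_3) = 0x6D12
s_5 = Round(s_4, k_4) = 0xB34B
s_6 = Round(s_5, k_5) = 0x67ED
s_7 = Round(s_6, k_6) = 0x6700

0x3914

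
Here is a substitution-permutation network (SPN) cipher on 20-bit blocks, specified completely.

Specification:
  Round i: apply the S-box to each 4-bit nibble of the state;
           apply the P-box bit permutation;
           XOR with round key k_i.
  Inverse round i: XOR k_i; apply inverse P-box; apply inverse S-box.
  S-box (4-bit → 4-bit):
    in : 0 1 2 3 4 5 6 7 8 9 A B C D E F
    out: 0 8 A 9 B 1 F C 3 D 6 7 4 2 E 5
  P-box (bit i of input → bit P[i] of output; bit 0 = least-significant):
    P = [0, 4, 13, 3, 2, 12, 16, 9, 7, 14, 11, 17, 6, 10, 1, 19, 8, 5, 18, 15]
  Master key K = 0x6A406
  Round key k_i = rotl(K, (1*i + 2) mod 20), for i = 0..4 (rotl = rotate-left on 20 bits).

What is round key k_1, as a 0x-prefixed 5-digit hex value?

0x52033

K = 0x6A406
k_0 = rotl(K, (1*0+2) mod 20) = rotl(K, 2) = 0xA9019
k_1 = rotl(K, (1*1+2) mod 20) = rotl(K, 3) = 0x52033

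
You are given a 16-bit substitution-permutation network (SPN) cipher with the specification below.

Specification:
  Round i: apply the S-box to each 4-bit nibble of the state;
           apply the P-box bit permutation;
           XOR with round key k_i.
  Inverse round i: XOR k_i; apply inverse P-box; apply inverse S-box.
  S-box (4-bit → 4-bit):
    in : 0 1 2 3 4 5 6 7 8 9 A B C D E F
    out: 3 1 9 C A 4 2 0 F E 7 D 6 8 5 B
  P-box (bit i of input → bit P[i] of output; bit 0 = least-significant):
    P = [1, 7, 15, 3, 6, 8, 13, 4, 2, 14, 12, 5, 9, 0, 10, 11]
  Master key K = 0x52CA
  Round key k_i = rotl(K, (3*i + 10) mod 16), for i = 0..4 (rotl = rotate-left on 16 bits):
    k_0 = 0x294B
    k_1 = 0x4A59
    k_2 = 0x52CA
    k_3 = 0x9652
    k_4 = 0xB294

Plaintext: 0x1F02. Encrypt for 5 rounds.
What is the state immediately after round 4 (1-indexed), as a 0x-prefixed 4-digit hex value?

0xD9BD

s_0 = plaintext = 0x1F02
s_1 = Round(s_0, k_0) = 0x6A25
s_2 = Round(s_1, k_1) = 0x9A0C
s_3 = Round(s_2, k_2) = 0x8F0F
s_4 = Round(s_3, k_3) = 0xD9BD
s_5 = Round(s_4, k_4) = 0xCAEC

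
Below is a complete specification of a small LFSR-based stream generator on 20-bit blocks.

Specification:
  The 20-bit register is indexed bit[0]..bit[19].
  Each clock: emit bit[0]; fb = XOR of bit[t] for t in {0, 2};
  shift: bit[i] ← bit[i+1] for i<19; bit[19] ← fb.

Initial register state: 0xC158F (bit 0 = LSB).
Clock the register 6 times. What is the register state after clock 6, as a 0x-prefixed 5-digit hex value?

0xB3056

reg_0 = 0xC158F
clock 1: out=1, reg = 0x60AC7
clock 2: out=1, reg = 0x30563
clock 3: out=1, reg = 0x982B1
clock 4: out=1, reg = 0xCC158
clock 5: out=0, reg = 0x660AC
clock 6: out=0, reg = 0xB3056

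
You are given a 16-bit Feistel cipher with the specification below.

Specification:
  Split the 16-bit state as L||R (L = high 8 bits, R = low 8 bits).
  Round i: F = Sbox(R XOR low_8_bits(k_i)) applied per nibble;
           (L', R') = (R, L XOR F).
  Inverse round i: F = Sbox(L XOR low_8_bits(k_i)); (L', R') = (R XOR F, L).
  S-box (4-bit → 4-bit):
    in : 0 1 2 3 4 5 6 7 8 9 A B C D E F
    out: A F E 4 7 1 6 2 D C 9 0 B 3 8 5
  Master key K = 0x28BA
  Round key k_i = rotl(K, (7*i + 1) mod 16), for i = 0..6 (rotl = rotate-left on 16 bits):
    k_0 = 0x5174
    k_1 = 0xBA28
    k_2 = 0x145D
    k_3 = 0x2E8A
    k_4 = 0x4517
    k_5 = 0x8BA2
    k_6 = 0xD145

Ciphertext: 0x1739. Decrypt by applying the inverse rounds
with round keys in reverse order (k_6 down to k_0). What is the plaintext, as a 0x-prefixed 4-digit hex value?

0xCDE7

s_0 = ciphertext = 0x1739
s_1 = InvRound(s_0, k_6) = 0x2717
s_2 = InvRound(s_1, k_5) = 0xC627
s_3 = InvRound(s_2, k_4) = 0x18C6
s_4 = InvRound(s_3, k_3) = 0x0818
s_5 = InvRound(s_4, k_2) = 0x0908
s_6 = InvRound(s_5, k_1) = 0xE709
s_7 = InvRound(s_6, k_0) = 0xCDE7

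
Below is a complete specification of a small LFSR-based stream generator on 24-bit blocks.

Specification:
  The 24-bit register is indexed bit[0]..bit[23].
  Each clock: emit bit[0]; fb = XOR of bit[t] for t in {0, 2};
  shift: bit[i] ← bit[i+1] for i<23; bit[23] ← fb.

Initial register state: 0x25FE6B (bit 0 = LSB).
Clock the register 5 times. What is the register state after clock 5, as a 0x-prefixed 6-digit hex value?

reg_0 = 0x25FE6B
clock 1: out=1, reg = 0x92FF35
clock 2: out=1, reg = 0x497F9A
clock 3: out=0, reg = 0x24BFCD
clock 4: out=1, reg = 0x125FE6
clock 5: out=0, reg = 0x892FF3

0x892FF3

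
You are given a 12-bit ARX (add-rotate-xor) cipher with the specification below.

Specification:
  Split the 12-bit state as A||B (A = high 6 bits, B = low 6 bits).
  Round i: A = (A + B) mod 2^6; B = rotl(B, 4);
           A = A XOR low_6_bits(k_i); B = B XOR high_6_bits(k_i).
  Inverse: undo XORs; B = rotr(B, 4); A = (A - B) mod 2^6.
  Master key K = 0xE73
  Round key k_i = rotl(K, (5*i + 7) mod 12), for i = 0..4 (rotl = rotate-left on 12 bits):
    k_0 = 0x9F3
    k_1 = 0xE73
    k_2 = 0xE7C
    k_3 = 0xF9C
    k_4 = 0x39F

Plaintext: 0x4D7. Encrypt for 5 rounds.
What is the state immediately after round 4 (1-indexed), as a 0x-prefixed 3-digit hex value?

s_0 = plaintext = 0x4D7
s_1 = Round(s_0, k_0) = 0x652
s_2 = Round(s_1, k_1) = 0x61D
s_3 = Round(s_2, k_2) = 0x26E
s_4 = Round(s_3, k_3) = 0xAD5
s_5 = Round(s_4, k_4) = 0x7DB

0xAD5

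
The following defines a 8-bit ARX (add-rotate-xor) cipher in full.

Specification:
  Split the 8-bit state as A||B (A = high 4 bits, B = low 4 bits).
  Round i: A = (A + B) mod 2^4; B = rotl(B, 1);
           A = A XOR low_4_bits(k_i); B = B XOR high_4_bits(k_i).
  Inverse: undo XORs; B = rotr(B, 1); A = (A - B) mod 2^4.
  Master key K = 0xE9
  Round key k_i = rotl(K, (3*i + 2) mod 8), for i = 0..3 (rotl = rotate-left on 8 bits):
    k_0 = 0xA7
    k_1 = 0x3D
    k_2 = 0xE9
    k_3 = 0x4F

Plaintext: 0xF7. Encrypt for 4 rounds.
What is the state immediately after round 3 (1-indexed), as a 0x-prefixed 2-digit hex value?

0xA9

s_0 = plaintext = 0xF7
s_1 = Round(s_0, k_0) = 0x14
s_2 = Round(s_1, k_1) = 0x8B
s_3 = Round(s_2, k_2) = 0xA9
s_4 = Round(s_3, k_3) = 0xC7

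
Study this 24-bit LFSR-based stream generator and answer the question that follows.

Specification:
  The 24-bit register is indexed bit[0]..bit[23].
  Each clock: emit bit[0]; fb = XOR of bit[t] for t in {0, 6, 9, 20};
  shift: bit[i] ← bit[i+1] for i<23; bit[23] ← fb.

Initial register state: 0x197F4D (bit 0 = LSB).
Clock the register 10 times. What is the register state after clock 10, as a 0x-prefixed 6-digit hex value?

0x3B865F

reg_0 = 0x197F4D
clock 1: out=1, reg = 0x0CBFA6
clock 2: out=0, reg = 0x865FD3
clock 3: out=1, reg = 0xC32FE9
clock 4: out=1, reg = 0xE197F4
clock 5: out=0, reg = 0x70CBFA
clock 6: out=0, reg = 0xB865FD
clock 7: out=1, reg = 0xDC32FE
clock 8: out=0, reg = 0xEE197F
clock 9: out=1, reg = 0x770CBF
clock 10: out=1, reg = 0x3B865F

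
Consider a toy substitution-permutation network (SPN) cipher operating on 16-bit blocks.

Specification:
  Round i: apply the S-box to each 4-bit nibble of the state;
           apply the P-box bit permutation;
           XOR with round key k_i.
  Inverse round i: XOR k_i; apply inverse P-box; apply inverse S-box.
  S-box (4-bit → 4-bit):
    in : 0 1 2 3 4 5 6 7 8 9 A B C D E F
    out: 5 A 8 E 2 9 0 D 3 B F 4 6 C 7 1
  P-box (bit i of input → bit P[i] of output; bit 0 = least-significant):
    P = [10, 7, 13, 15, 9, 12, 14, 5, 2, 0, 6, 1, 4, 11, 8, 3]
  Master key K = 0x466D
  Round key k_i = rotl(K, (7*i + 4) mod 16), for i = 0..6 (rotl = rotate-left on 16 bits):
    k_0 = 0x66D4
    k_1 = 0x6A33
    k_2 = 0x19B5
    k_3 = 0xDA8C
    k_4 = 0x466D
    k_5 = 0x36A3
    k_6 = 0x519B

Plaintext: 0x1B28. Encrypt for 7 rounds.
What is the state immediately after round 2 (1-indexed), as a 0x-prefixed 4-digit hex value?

0x1AD4

s_0 = plaintext = 0x1B28
s_1 = Round(s_0, k_0) = 0x6A3C
s_2 = Round(s_1, k_1) = 0x1AD4
s_3 = Round(s_2, k_2) = 0x515A
s_4 = Round(s_3, k_3) = 0x7C37
s_5 = Round(s_4, k_4) = 0xB314
s_6 = Round(s_5, k_5) = 0x2740
s_7 = Round(s_6, k_6) = 0x65D5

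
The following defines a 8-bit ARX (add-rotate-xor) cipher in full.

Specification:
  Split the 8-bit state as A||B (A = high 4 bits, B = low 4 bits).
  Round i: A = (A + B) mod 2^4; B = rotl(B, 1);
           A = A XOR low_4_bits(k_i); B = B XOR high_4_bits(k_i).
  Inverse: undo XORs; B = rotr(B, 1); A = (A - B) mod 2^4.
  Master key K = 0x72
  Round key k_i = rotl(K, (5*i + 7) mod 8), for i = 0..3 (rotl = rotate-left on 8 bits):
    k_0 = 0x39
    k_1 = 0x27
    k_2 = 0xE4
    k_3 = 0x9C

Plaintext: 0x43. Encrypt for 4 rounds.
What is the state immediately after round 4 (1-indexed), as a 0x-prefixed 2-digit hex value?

0xB6

s_0 = plaintext = 0x43
s_1 = Round(s_0, k_0) = 0xE5
s_2 = Round(s_1, k_1) = 0x48
s_3 = Round(s_2, k_2) = 0x8F
s_4 = Round(s_3, k_3) = 0xB6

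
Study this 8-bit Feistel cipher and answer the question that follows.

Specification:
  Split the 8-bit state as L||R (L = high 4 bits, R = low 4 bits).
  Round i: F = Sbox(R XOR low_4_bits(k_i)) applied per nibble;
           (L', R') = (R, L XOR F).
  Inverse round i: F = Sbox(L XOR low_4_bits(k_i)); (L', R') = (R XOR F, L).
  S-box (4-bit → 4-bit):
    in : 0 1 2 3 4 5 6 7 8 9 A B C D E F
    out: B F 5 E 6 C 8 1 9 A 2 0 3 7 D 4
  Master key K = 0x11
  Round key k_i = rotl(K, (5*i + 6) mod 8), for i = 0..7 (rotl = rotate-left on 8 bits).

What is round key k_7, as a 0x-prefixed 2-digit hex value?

0x22

K = 0x11
k_0 = rotl(K, (5*0+6) mod 8) = rotl(K, 6) = 0x44
k_1 = rotl(K, (5*1+6) mod 8) = rotl(K, 3) = 0x88
k_2 = rotl(K, (5*2+6) mod 8) = rotl(K, 0) = 0x11
k_3 = rotl(K, (5*3+6) mod 8) = rotl(K, 5) = 0x22
k_4 = rotl(K, (5*4+6) mod 8) = rotl(K, 2) = 0x44
k_5 = rotl(K, (5*5+6) mod 8) = rotl(K, 7) = 0x88
k_6 = rotl(K, (5*6+6) mod 8) = rotl(K, 4) = 0x11
k_7 = rotl(K, (5*7+6) mod 8) = rotl(K, 1) = 0x22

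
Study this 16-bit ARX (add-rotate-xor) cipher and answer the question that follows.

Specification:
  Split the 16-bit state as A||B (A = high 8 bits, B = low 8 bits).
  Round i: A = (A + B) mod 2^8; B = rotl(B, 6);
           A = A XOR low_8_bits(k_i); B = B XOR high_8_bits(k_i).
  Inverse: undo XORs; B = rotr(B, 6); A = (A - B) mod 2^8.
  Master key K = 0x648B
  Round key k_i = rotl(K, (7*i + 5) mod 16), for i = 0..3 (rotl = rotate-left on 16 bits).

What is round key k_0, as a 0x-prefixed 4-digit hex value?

K = 0x648B
k_0 = rotl(K, (7*0+5) mod 16) = rotl(K, 5) = 0x916C

0x916C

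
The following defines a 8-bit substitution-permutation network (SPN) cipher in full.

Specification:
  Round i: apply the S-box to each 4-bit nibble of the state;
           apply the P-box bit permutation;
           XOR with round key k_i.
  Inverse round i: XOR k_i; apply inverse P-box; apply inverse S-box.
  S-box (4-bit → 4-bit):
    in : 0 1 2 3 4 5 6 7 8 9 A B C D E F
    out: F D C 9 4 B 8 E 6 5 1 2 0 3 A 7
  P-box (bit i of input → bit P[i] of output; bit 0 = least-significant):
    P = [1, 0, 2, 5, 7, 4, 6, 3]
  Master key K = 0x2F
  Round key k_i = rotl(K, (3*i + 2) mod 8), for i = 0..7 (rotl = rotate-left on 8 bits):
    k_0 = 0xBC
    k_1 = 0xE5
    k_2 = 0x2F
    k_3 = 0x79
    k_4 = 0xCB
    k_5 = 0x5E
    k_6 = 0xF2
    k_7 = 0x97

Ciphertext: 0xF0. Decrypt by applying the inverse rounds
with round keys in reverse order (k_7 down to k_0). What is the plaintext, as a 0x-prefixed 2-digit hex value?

s_0 = ciphertext = 0xF0
s_1 = InvRound(s_0, k_7) = 0x40
s_2 = InvRound(s_1, k_6) = 0xD3
s_3 = InvRound(s_2, k_5) = 0x38
s_4 = InvRound(s_3, k_4) = 0xF5
s_5 = InvRound(s_4, k_3) = 0x34
s_6 = InvRound(s_5, k_2) = 0xED
s_7 = InvRound(s_6, k_1) = 0x6C
s_8 = InvRound(s_7, k_0) = 0xFC

0xFC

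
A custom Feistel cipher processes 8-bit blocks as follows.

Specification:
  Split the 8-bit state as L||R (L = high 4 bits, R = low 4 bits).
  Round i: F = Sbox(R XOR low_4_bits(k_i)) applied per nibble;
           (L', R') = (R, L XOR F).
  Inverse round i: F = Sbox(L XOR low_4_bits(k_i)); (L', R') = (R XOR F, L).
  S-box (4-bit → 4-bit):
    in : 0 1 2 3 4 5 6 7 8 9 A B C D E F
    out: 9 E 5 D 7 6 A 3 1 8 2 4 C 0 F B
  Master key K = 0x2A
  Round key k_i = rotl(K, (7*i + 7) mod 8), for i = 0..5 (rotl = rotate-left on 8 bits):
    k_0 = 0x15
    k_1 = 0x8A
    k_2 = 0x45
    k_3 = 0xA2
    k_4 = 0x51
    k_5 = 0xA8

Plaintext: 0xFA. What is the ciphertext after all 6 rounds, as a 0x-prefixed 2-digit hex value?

0x61

s_0 = plaintext = 0xFA
s_1 = Round(s_0, k_0) = 0xA4
s_2 = Round(s_1, k_1) = 0x45
s_3 = Round(s_2, k_2) = 0x5D
s_4 = Round(s_3, k_3) = 0xDE
s_5 = Round(s_4, k_4) = 0xE6
s_6 = Round(s_5, k_5) = 0x61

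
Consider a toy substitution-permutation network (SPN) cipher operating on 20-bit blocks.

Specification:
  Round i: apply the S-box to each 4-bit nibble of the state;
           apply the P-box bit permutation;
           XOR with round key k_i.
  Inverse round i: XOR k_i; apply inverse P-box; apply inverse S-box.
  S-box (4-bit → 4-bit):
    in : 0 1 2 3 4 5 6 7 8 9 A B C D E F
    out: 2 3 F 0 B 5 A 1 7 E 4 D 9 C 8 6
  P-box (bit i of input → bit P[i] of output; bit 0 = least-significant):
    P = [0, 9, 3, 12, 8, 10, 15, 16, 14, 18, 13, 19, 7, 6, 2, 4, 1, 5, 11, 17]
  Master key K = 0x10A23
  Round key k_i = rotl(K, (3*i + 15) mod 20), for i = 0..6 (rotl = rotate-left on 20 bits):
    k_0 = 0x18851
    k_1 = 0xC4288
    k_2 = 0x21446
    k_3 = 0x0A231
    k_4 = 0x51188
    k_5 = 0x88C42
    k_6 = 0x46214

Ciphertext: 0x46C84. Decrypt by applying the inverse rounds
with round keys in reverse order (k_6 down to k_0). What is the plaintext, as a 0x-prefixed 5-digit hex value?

0x35B57

s_0 = ciphertext = 0x46C84
s_1 = InvRound(s_0, k_6) = 0xAC300
s_2 = InvRound(s_1, k_5) = 0xB0710
s_3 = InvRound(s_2, k_4) = 0xEC609
s_4 = InvRound(s_3, k_3) = 0x6E20A
s_5 = InvRound(s_4, k_2) = 0x3F8F9
s_6 = InvRound(s_5, k_1) = 0x969D4
s_7 = InvRound(s_6, k_0) = 0x35B57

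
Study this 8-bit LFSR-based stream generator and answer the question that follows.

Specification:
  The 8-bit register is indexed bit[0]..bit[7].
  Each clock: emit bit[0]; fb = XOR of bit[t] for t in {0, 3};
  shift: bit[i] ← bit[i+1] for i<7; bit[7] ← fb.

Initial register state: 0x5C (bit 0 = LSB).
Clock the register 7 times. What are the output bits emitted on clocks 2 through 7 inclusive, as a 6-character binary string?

011101

reg_0 = 0x5C
clock 1: out=0, reg = 0xAE
clock 2: out=0, reg = 0xD7
clock 3: out=1, reg = 0xEB
clock 4: out=1, reg = 0x75
clock 5: out=1, reg = 0xBA
clock 6: out=0, reg = 0xDD
clock 7: out=1, reg = 0x6E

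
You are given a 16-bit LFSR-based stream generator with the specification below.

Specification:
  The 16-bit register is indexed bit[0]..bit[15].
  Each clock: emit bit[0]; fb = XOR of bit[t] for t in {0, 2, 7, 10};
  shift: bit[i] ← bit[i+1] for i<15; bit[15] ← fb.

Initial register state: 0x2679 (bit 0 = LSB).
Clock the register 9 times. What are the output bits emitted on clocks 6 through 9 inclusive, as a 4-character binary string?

1100

reg_0 = 0x2679
clock 1: out=1, reg = 0x133C
clock 2: out=0, reg = 0x899E
clock 3: out=0, reg = 0x44CF
clock 4: out=1, reg = 0x2267
clock 5: out=1, reg = 0x1133
clock 6: out=1, reg = 0x8899
clock 7: out=1, reg = 0x444C
clock 8: out=0, reg = 0x2226
clock 9: out=0, reg = 0x9113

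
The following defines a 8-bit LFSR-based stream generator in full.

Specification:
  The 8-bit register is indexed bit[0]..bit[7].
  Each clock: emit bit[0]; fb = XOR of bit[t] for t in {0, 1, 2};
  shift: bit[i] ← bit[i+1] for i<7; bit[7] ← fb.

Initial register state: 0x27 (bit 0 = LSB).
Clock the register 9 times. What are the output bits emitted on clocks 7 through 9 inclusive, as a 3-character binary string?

reg_0 = 0x27
clock 1: out=1, reg = 0x93
clock 2: out=1, reg = 0x49
clock 3: out=1, reg = 0xA4
clock 4: out=0, reg = 0xD2
clock 5: out=0, reg = 0xE9
clock 6: out=1, reg = 0xF4
clock 7: out=0, reg = 0xFA
clock 8: out=0, reg = 0xFD
clock 9: out=1, reg = 0x7E

001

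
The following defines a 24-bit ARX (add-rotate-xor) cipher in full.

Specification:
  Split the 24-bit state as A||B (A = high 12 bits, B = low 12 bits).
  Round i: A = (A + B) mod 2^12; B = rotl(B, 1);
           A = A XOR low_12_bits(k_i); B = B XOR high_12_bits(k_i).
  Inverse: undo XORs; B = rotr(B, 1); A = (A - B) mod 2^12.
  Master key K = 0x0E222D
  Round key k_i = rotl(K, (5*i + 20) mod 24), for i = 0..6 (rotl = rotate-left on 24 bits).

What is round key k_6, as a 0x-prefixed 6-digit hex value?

K = 0x0E222D
k_0 = rotl(K, (5*0+20) mod 24) = rotl(K, 20) = 0xD0E222
k_1 = rotl(K, (5*1+20) mod 24) = rotl(K, 1) = 0x1C445A
k_2 = rotl(K, (5*2+20) mod 24) = rotl(K, 6) = 0x888B43
k_3 = rotl(K, (5*3+20) mod 24) = rotl(K, 11) = 0x116871
k_4 = rotl(K, (5*4+20) mod 24) = rotl(K, 16) = 0x2D0E22
k_5 = rotl(K, (5*5+20) mod 24) = rotl(K, 21) = 0xA1C445
k_6 = rotl(K, (5*6+20) mod 24) = rotl(K, 2) = 0x3888B4

0x3888B4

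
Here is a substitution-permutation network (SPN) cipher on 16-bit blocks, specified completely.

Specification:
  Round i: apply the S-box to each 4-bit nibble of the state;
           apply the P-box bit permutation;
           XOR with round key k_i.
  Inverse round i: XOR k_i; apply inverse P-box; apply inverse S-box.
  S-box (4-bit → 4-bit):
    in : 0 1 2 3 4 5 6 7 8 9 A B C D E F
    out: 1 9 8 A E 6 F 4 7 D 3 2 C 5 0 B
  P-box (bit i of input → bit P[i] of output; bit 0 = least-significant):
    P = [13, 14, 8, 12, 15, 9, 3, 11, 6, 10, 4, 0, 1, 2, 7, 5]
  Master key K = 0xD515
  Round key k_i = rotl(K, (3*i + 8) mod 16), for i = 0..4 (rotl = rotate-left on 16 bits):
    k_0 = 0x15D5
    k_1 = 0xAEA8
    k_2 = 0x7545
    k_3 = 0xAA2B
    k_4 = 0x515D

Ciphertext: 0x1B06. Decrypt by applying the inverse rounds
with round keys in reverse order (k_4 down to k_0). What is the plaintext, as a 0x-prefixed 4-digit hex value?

s_0 = ciphertext = 0x1B06
s_1 = InvRound(s_0, k_4) = 0x094B
s_2 = InvRound(s_1, k_3) = 0x20AD
s_3 = InvRound(s_2, k_2) = 0xCA74
s_4 = InvRound(s_3, k_1) = 0x587A
s_5 = InvRound(s_4, k_0) = 0x63C5

0x63C5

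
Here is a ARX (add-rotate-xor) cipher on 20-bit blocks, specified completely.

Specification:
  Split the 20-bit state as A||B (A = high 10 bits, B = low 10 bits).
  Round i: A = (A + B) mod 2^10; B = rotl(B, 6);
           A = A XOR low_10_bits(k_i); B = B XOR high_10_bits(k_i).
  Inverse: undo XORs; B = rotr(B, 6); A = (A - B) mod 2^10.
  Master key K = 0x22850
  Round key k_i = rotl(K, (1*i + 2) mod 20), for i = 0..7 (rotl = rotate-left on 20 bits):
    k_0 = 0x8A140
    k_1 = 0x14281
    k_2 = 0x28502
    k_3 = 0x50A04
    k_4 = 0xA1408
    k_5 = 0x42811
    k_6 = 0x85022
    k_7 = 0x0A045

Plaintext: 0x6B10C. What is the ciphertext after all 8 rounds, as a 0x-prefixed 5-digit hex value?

0xDDCE1

s_0 = plaintext = 0x6B10C
s_1 = Round(s_0, k_0) = 0xFE138
s_2 = Round(s_1, k_1) = 0xEC643
s_3 = Round(s_2, k_2) = 0x3D845
s_4 = Round(s_3, k_3) = 0xCFC06
s_5 = Round(s_4, k_4) = 0xD3705
s_6 = Round(s_5, k_5) = 0x90C7A
s_7 = Round(s_6, k_6) = 0xA7C93
s_8 = Round(s_7, k_7) = 0xDDCE1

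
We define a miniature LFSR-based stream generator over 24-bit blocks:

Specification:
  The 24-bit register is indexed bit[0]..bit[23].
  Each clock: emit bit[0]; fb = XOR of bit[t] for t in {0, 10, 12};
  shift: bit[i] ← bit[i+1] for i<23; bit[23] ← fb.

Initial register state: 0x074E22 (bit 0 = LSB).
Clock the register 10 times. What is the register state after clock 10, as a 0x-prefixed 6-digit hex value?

reg_0 = 0x074E22
clock 1: out=0, reg = 0x83A711
clock 2: out=1, reg = 0x41D388
clock 3: out=0, reg = 0xA0E9C4
clock 4: out=0, reg = 0x5074E2
clock 5: out=0, reg = 0x283A71
clock 6: out=1, reg = 0x141D38
clock 7: out=0, reg = 0x0A0E9C
clock 8: out=0, reg = 0x85074E
clock 9: out=0, reg = 0xC283A7
clock 10: out=1, reg = 0xE141D3

0xE141D3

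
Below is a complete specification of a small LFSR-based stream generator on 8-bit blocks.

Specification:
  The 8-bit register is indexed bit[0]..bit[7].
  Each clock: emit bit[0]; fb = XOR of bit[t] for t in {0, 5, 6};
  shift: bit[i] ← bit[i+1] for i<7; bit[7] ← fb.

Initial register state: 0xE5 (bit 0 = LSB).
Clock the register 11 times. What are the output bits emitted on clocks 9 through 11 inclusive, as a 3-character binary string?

101

reg_0 = 0xE5
clock 1: out=1, reg = 0xF2
clock 2: out=0, reg = 0x79
clock 3: out=1, reg = 0xBC
clock 4: out=0, reg = 0xDE
clock 5: out=0, reg = 0xEF
clock 6: out=1, reg = 0xF7
clock 7: out=1, reg = 0xFB
clock 8: out=1, reg = 0xFD
clock 9: out=1, reg = 0xFE
clock 10: out=0, reg = 0x7F
clock 11: out=1, reg = 0xBF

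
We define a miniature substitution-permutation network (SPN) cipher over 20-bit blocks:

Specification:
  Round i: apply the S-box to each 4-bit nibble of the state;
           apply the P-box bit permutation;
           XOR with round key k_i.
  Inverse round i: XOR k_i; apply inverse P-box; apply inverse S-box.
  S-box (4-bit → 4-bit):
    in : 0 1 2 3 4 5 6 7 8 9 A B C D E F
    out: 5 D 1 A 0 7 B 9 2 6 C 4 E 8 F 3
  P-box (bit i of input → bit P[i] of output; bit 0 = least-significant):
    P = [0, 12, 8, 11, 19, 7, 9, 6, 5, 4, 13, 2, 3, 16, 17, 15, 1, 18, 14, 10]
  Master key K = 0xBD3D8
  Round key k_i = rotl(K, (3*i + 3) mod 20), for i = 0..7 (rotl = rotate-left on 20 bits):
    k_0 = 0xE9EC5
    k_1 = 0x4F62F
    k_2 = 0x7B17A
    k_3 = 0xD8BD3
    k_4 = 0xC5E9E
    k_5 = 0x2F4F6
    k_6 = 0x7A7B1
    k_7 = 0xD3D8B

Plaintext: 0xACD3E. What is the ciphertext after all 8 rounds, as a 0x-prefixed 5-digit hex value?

0xF5446

s_0 = plaintext = 0xACD3E
s_1 = Round(s_0, k_0) = 0xD4300
s_2 = Round(s_1, k_1) = 0xCF13A
s_3 = Round(s_2, k_2) = 0x2DC96
s_4 = Round(s_3, k_3) = 0xD3144
s_5 = Round(s_4, k_4) = 0xDFABA
s_6 = Round(s_5, k_5) = 0x3DBFA
s_7 = Round(s_6, k_6) = 0xB0A31
s_8 = Round(s_7, k_7) = 0xF5446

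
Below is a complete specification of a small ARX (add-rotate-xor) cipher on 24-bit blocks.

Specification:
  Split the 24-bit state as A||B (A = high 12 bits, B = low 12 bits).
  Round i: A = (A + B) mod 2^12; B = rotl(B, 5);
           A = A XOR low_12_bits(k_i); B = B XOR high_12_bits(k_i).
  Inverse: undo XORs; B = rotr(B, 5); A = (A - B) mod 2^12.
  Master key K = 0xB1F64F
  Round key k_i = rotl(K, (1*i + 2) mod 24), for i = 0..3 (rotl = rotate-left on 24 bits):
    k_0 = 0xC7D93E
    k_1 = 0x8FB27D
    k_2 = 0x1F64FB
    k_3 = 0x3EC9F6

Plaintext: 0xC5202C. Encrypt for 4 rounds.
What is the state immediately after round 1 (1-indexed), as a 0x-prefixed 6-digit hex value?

0x5409FD

s_0 = plaintext = 0xC5202C
s_1 = Round(s_0, k_0) = 0x5409FD
s_2 = Round(s_1, k_1) = 0xD40748
s_3 = Round(s_2, k_2) = 0x0738F8
s_4 = Round(s_3, k_3) = 0x09DCFD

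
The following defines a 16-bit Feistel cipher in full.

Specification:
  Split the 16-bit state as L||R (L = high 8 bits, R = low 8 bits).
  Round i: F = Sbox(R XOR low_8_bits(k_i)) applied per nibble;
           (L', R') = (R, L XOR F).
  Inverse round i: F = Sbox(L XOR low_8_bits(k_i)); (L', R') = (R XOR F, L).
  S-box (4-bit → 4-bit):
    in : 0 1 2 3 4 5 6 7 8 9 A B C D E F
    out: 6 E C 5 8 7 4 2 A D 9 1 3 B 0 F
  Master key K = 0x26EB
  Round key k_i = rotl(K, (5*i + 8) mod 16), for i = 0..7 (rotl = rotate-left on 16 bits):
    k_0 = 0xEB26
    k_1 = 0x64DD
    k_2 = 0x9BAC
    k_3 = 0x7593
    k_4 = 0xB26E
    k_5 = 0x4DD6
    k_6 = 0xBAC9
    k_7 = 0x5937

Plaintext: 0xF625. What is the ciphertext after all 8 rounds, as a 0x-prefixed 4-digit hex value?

s_0 = plaintext = 0xF625
s_1 = Round(s_0, k_0) = 0x2593
s_2 = Round(s_1, k_1) = 0x93A5
s_3 = Round(s_2, k_2) = 0xA5FE
s_4 = Round(s_3, k_3) = 0xFEEE
s_5 = Round(s_4, k_4) = 0xEE58
s_6 = Round(s_5, k_5) = 0x584E
s_7 = Round(s_6, k_6) = 0x4EFA
s_8 = Round(s_7, k_7) = 0xFA75

0xFA75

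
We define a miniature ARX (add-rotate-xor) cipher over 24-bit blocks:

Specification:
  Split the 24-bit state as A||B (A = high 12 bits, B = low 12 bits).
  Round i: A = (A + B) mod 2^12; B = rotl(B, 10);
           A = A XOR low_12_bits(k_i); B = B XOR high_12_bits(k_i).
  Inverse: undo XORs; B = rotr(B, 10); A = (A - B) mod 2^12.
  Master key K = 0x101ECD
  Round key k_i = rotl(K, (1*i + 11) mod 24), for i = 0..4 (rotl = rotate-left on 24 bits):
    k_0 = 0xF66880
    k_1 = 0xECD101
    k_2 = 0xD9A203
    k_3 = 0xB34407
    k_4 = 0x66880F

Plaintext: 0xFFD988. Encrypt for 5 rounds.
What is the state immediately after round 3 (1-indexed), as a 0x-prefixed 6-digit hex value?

0xE97EF9

s_0 = plaintext = 0xFFD988
s_1 = Round(s_0, k_0) = 0x105D04
s_2 = Round(s_1, k_1) = 0xF08D8C
s_3 = Round(s_2, k_2) = 0xE97EF9
s_4 = Round(s_3, k_3) = 0x997C8A
s_5 = Round(s_4, k_4) = 0xE2ED4A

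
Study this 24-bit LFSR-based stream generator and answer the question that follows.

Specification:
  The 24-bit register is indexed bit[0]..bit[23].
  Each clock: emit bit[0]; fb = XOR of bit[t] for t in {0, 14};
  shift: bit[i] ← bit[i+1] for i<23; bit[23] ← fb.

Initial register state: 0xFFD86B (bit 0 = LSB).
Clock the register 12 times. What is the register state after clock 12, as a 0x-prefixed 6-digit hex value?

reg_0 = 0xFFD86B
clock 1: out=1, reg = 0x7FEC35
clock 2: out=1, reg = 0x3FF61A
clock 3: out=0, reg = 0x9FFB0D
clock 4: out=1, reg = 0x4FFD86
clock 5: out=0, reg = 0xA7FEC3
clock 6: out=1, reg = 0x53FF61
clock 7: out=1, reg = 0x29FFB0
clock 8: out=0, reg = 0x94FFD8
clock 9: out=0, reg = 0xCA7FEC
clock 10: out=0, reg = 0xE53FF6
clock 11: out=0, reg = 0x729FFB
clock 12: out=1, reg = 0xB94FFD

0xB94FFD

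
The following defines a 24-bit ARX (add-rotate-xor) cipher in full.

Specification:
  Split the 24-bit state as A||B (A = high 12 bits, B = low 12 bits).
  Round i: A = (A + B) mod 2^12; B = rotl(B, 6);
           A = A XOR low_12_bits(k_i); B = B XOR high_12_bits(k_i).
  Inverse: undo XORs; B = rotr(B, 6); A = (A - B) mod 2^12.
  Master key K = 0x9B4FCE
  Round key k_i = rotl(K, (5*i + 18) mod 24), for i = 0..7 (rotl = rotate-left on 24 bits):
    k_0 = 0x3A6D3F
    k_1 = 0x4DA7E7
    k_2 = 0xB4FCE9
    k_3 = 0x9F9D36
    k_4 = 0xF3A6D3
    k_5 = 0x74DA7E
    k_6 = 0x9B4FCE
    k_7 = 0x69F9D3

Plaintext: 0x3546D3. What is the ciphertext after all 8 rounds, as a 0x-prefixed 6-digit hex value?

s_0 = plaintext = 0x3546D3
s_1 = Round(s_0, k_0) = 0x71877D
s_2 = Round(s_1, k_1) = 0x972B87
s_3 = Round(s_2, k_2) = 0x810AA1
s_4 = Round(s_3, k_3) = 0xF87193
s_5 = Round(s_4, k_4) = 0x7C9BFC
s_6 = Round(s_5, k_5) = 0x9BB862
s_7 = Round(s_6, k_6) = 0xDD3115
s_8 = Round(s_7, k_7) = 0x73B3DB

0x73B3DB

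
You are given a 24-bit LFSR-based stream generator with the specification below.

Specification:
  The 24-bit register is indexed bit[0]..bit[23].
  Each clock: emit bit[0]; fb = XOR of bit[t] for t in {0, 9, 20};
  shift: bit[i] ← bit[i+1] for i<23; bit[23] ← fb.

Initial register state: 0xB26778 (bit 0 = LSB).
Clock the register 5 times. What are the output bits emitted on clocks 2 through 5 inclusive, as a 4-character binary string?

0011

reg_0 = 0xB26778
clock 1: out=0, reg = 0x5933BC
clock 2: out=0, reg = 0x2C99DE
clock 3: out=0, reg = 0x164CEF
clock 4: out=1, reg = 0x0B2677
clock 5: out=1, reg = 0x05933B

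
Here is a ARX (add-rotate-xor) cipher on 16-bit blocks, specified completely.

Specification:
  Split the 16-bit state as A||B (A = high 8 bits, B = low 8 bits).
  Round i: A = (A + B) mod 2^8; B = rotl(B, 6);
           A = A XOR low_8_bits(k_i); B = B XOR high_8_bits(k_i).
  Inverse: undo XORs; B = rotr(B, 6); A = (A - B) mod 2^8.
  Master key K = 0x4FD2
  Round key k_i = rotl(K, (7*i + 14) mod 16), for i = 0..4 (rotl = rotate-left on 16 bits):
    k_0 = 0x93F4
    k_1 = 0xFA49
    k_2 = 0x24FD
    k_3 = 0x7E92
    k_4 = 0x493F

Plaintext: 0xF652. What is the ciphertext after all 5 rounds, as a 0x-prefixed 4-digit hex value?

s_0 = plaintext = 0xF652
s_1 = Round(s_0, k_0) = 0xBC07
s_2 = Round(s_1, k_1) = 0x8A3B
s_3 = Round(s_2, k_2) = 0x38EA
s_4 = Round(s_3, k_3) = 0xB0C4
s_5 = Round(s_4, k_4) = 0x4B78

0x4B78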